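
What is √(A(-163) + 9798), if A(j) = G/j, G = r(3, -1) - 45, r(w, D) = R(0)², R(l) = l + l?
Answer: √260330397/163 ≈ 98.986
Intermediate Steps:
R(l) = 2*l
r(w, D) = 0 (r(w, D) = (2*0)² = 0² = 0)
G = -45 (G = 0 - 45 = -45)
A(j) = -45/j
√(A(-163) + 9798) = √(-45/(-163) + 9798) = √(-45*(-1/163) + 9798) = √(45/163 + 9798) = √(1597119/163) = √260330397/163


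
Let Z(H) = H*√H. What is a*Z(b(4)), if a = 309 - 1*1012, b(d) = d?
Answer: -5624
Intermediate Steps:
a = -703 (a = 309 - 1012 = -703)
Z(H) = H^(3/2)
a*Z(b(4)) = -703*4^(3/2) = -703*8 = -5624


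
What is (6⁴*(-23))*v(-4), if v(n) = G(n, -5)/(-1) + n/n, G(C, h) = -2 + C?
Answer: -208656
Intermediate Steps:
v(n) = 3 - n (v(n) = (-2 + n)/(-1) + n/n = (-2 + n)*(-1) + 1 = (2 - n) + 1 = 3 - n)
(6⁴*(-23))*v(-4) = (6⁴*(-23))*(3 - 1*(-4)) = (1296*(-23))*(3 + 4) = -29808*7 = -208656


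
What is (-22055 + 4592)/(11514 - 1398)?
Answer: -5821/3372 ≈ -1.7263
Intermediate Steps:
(-22055 + 4592)/(11514 - 1398) = -17463/10116 = -17463*1/10116 = -5821/3372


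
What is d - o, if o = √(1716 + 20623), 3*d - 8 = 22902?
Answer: 22910/3 - √22339 ≈ 7487.2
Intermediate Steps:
d = 22910/3 (d = 8/3 + (⅓)*22902 = 8/3 + 7634 = 22910/3 ≈ 7636.7)
o = √22339 ≈ 149.46
d - o = 22910/3 - √22339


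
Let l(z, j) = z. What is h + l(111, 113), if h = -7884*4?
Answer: -31425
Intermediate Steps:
h = -31536
h + l(111, 113) = -31536 + 111 = -31425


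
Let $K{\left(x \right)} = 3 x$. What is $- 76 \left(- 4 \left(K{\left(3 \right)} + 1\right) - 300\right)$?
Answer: $25840$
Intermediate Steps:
$- 76 \left(- 4 \left(K{\left(3 \right)} + 1\right) - 300\right) = - 76 \left(- 4 \left(3 \cdot 3 + 1\right) - 300\right) = - 76 \left(- 4 \left(9 + 1\right) - 300\right) = - 76 \left(\left(-4\right) 10 - 300\right) = - 76 \left(-40 - 300\right) = \left(-76\right) \left(-340\right) = 25840$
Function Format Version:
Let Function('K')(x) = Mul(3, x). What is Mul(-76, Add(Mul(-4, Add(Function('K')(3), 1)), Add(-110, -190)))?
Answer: 25840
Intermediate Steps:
Mul(-76, Add(Mul(-4, Add(Function('K')(3), 1)), Add(-110, -190))) = Mul(-76, Add(Mul(-4, Add(Mul(3, 3), 1)), Add(-110, -190))) = Mul(-76, Add(Mul(-4, Add(9, 1)), -300)) = Mul(-76, Add(Mul(-4, 10), -300)) = Mul(-76, Add(-40, -300)) = Mul(-76, -340) = 25840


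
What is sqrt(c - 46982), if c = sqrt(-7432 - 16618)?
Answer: sqrt(-46982 + 5*I*sqrt(962)) ≈ 0.3577 + 216.75*I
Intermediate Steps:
c = 5*I*sqrt(962) (c = sqrt(-24050) = 5*I*sqrt(962) ≈ 155.08*I)
sqrt(c - 46982) = sqrt(5*I*sqrt(962) - 46982) = sqrt(-46982 + 5*I*sqrt(962))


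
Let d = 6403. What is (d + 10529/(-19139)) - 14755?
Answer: -159859457/19139 ≈ -8352.5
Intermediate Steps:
(d + 10529/(-19139)) - 14755 = (6403 + 10529/(-19139)) - 14755 = (6403 + 10529*(-1/19139)) - 14755 = (6403 - 10529/19139) - 14755 = 122536488/19139 - 14755 = -159859457/19139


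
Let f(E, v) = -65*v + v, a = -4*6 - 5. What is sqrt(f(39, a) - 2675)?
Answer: 3*I*sqrt(91) ≈ 28.618*I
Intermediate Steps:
a = -29 (a = -24 - 5 = -29)
f(E, v) = -64*v
sqrt(f(39, a) - 2675) = sqrt(-64*(-29) - 2675) = sqrt(1856 - 2675) = sqrt(-819) = 3*I*sqrt(91)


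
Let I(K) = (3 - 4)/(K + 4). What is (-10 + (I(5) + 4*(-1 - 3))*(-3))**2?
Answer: 13225/9 ≈ 1469.4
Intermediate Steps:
I(K) = -1/(4 + K)
(-10 + (I(5) + 4*(-1 - 3))*(-3))**2 = (-10 + (-1/(4 + 5) + 4*(-1 - 3))*(-3))**2 = (-10 + (-1/9 + 4*(-4))*(-3))**2 = (-10 + (-1*1/9 - 16)*(-3))**2 = (-10 + (-1/9 - 16)*(-3))**2 = (-10 - 145/9*(-3))**2 = (-10 + 145/3)**2 = (115/3)**2 = 13225/9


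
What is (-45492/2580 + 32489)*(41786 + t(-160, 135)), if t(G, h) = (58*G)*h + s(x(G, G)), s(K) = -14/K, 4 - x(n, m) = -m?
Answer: -65945136631024/1677 ≈ -3.9323e+10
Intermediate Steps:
x(n, m) = 4 + m (x(n, m) = 4 - (-1)*m = 4 + m)
t(G, h) = -14/(4 + G) + 58*G*h (t(G, h) = (58*G)*h - 14/(4 + G) = 58*G*h - 14/(4 + G) = -14/(4 + G) + 58*G*h)
(-45492/2580 + 32489)*(41786 + t(-160, 135)) = (-45492/2580 + 32489)*(41786 + 2*(-7 + 29*(-160)*135*(4 - 160))/(4 - 160)) = (-45492*1/2580 + 32489)*(41786 + 2*(-7 + 29*(-160)*135*(-156))/(-156)) = (-3791/215 + 32489)*(41786 + 2*(-1/156)*(-7 + 97718400)) = 6981344*(41786 + 2*(-1/156)*97718393)/215 = 6981344*(41786 - 97718393/78)/215 = (6981344/215)*(-94459085/78) = -65945136631024/1677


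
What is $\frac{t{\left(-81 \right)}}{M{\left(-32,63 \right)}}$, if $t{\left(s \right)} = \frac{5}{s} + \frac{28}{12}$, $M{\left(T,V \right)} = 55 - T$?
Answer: $\frac{184}{7047} \approx 0.02611$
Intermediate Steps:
$t{\left(s \right)} = \frac{7}{3} + \frac{5}{s}$ ($t{\left(s \right)} = \frac{5}{s} + 28 \cdot \frac{1}{12} = \frac{5}{s} + \frac{7}{3} = \frac{7}{3} + \frac{5}{s}$)
$\frac{t{\left(-81 \right)}}{M{\left(-32,63 \right)}} = \frac{\frac{7}{3} + \frac{5}{-81}}{55 - -32} = \frac{\frac{7}{3} + 5 \left(- \frac{1}{81}\right)}{55 + 32} = \frac{\frac{7}{3} - \frac{5}{81}}{87} = \frac{184}{81} \cdot \frac{1}{87} = \frac{184}{7047}$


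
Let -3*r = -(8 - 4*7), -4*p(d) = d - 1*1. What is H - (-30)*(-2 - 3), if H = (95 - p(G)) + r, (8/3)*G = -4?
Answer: -1495/24 ≈ -62.292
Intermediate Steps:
G = -3/2 (G = (3/8)*(-4) = -3/2 ≈ -1.5000)
p(d) = ¼ - d/4 (p(d) = -(d - 1*1)/4 = -(d - 1)/4 = -(-1 + d)/4 = ¼ - d/4)
r = -20/3 (r = -(-1)*(8 - 4*7)/3 = -(-1)*(8 - 28)/3 = -(-1)*(-20)/3 = -⅓*20 = -20/3 ≈ -6.6667)
H = 2105/24 (H = (95 - (¼ - ¼*(-3/2))) - 20/3 = (95 - (¼ + 3/8)) - 20/3 = (95 - 1*5/8) - 20/3 = (95 - 5/8) - 20/3 = 755/8 - 20/3 = 2105/24 ≈ 87.708)
H - (-30)*(-2 - 3) = 2105/24 - (-30)*(-2 - 3) = 2105/24 - (-30)*(-5) = 2105/24 - 5*30 = 2105/24 - 150 = -1495/24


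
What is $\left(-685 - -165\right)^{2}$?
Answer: $270400$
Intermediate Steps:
$\left(-685 - -165\right)^{2} = \left(-685 + 165\right)^{2} = \left(-520\right)^{2} = 270400$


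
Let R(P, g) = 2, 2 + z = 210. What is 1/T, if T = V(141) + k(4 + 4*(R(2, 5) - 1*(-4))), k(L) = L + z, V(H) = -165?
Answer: 1/71 ≈ 0.014085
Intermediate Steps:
z = 208 (z = -2 + 210 = 208)
k(L) = 208 + L (k(L) = L + 208 = 208 + L)
T = 71 (T = -165 + (208 + (4 + 4*(2 - 1*(-4)))) = -165 + (208 + (4 + 4*(2 + 4))) = -165 + (208 + (4 + 4*6)) = -165 + (208 + (4 + 24)) = -165 + (208 + 28) = -165 + 236 = 71)
1/T = 1/71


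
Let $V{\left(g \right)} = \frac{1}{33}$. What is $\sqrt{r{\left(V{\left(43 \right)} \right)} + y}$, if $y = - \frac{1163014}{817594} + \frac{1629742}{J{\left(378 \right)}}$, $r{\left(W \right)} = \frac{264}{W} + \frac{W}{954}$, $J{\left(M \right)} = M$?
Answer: $\frac{\sqrt{11742847907092478631331338}}{30029410026} \approx 114.11$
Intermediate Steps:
$V{\left(g \right)} = \frac{1}{33}$
$r{\left(W \right)} = \frac{264}{W} + \frac{W}{954}$ ($r{\left(W \right)} = \frac{264}{W} + W \frac{1}{954} = \frac{264}{W} + \frac{W}{954}$)
$y = \frac{333006915364}{77262633}$ ($y = - \frac{1163014}{817594} + \frac{1629742}{378} = \left(-1163014\right) \frac{1}{817594} + 1629742 \cdot \frac{1}{378} = - \frac{581507}{408797} + \frac{814871}{189} = \frac{333006915364}{77262633} \approx 4310.1$)
$\sqrt{r{\left(V{\left(43 \right)} \right)} + y} = \sqrt{\left(264 \frac{1}{\frac{1}{33}} + \frac{1}{954} \cdot \frac{1}{33}\right) + \frac{333006915364}{77262633}} = \sqrt{\left(264 \cdot 33 + \frac{1}{31482}\right) + \frac{333006915364}{77262633}} = \sqrt{\left(8712 + \frac{1}{31482}\right) + \frac{333006915364}{77262633}} = \sqrt{\frac{274271185}{31482} + \frac{333006915364}{77262633}} = \sqrt{\frac{1173134726615539}{90088230078}} = \frac{\sqrt{11742847907092478631331338}}{30029410026}$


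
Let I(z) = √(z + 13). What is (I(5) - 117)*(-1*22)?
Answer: 2574 - 66*√2 ≈ 2480.7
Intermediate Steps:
I(z) = √(13 + z)
(I(5) - 117)*(-1*22) = (√(13 + 5) - 117)*(-1*22) = (√18 - 117)*(-22) = (3*√2 - 117)*(-22) = (-117 + 3*√2)*(-22) = 2574 - 66*√2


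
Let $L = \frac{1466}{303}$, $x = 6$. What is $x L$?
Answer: $\frac{2932}{101} \approx 29.03$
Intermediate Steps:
$L = \frac{1466}{303}$ ($L = 1466 \cdot \frac{1}{303} = \frac{1466}{303} \approx 4.8383$)
$x L = 6 \cdot \frac{1466}{303} = \frac{2932}{101}$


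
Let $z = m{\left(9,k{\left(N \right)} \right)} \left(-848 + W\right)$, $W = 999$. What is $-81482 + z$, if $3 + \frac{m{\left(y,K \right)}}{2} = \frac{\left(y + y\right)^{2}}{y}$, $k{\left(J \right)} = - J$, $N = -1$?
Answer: $-71516$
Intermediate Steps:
$m{\left(y,K \right)} = -6 + 8 y$ ($m{\left(y,K \right)} = -6 + 2 \frac{\left(y + y\right)^{2}}{y} = -6 + 2 \frac{\left(2 y\right)^{2}}{y} = -6 + 2 \frac{4 y^{2}}{y} = -6 + 2 \cdot 4 y = -6 + 8 y$)
$z = 9966$ ($z = \left(-6 + 8 \cdot 9\right) \left(-848 + 999\right) = \left(-6 + 72\right) 151 = 66 \cdot 151 = 9966$)
$-81482 + z = -81482 + 9966 = -71516$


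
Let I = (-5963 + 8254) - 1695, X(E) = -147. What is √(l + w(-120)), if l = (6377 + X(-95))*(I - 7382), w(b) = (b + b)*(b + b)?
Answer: 6*I*√1172755 ≈ 6497.6*I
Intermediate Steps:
I = 596 (I = 2291 - 1695 = 596)
w(b) = 4*b² (w(b) = (2*b)*(2*b) = 4*b²)
l = -42276780 (l = (6377 - 147)*(596 - 7382) = 6230*(-6786) = -42276780)
√(l + w(-120)) = √(-42276780 + 4*(-120)²) = √(-42276780 + 4*14400) = √(-42276780 + 57600) = √(-42219180) = 6*I*√1172755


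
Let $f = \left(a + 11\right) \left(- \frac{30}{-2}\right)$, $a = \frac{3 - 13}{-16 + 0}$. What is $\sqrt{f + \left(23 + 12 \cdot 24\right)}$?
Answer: $\frac{\sqrt{7766}}{4} \approx 22.031$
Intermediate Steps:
$a = \frac{5}{8}$ ($a = \frac{3 - 13}{-16} = \left(3 - 13\right) \left(- \frac{1}{16}\right) = \left(-10\right) \left(- \frac{1}{16}\right) = \frac{5}{8} \approx 0.625$)
$f = \frac{1395}{8}$ ($f = \left(\frac{5}{8} + 11\right) \left(- \frac{30}{-2}\right) = \frac{93 \left(\left(-30\right) \left(- \frac{1}{2}\right)\right)}{8} = \frac{93}{8} \cdot 15 = \frac{1395}{8} \approx 174.38$)
$\sqrt{f + \left(23 + 12 \cdot 24\right)} = \sqrt{\frac{1395}{8} + \left(23 + 12 \cdot 24\right)} = \sqrt{\frac{1395}{8} + \left(23 + 288\right)} = \sqrt{\frac{1395}{8} + 311} = \sqrt{\frac{3883}{8}} = \frac{\sqrt{7766}}{4}$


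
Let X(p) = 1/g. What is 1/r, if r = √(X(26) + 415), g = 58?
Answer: √1396118/24071 ≈ 0.049087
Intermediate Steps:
X(p) = 1/58
r = √1396118/58 (r = √(1/58 + 415) = √(24071/58) = √1396118/58 ≈ 20.372)
1/r = 1/(√1396118/58) = √1396118/24071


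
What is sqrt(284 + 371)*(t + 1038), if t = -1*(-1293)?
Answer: 2331*sqrt(655) ≈ 59657.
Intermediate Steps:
t = 1293
sqrt(284 + 371)*(t + 1038) = sqrt(284 + 371)*(1293 + 1038) = sqrt(655)*2331 = 2331*sqrt(655)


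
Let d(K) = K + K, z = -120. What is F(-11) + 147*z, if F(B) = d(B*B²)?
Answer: -20302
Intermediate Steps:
d(K) = 2*K
F(B) = 2*B³ (F(B) = 2*(B*B²) = 2*B³)
F(-11) + 147*z = 2*(-11)³ + 147*(-120) = 2*(-1331) - 17640 = -2662 - 17640 = -20302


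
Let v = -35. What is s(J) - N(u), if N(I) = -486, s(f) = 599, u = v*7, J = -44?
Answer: 1085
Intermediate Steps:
u = -245 (u = -35*7 = -245)
s(J) - N(u) = 599 - 1*(-486) = 599 + 486 = 1085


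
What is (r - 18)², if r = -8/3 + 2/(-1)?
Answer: 4624/9 ≈ 513.78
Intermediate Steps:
r = -14/3 (r = -8*⅓ + 2*(-1) = -8/3 - 2 = -14/3 ≈ -4.6667)
(r - 18)² = (-14/3 - 18)² = (-68/3)² = 4624/9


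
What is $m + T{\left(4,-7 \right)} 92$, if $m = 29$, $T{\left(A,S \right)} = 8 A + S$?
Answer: $2329$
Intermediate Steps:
$T{\left(A,S \right)} = S + 8 A$
$m + T{\left(4,-7 \right)} 92 = 29 + \left(-7 + 8 \cdot 4\right) 92 = 29 + \left(-7 + 32\right) 92 = 29 + 25 \cdot 92 = 29 + 2300 = 2329$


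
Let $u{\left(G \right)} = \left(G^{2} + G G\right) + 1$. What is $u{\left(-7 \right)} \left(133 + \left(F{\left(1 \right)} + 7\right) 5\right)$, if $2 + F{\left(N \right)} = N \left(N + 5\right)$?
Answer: $18612$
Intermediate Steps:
$F{\left(N \right)} = -2 + N \left(5 + N\right)$ ($F{\left(N \right)} = -2 + N \left(N + 5\right) = -2 + N \left(5 + N\right)$)
$u{\left(G \right)} = 1 + 2 G^{2}$ ($u{\left(G \right)} = \left(G^{2} + G^{2}\right) + 1 = 2 G^{2} + 1 = 1 + 2 G^{2}$)
$u{\left(-7 \right)} \left(133 + \left(F{\left(1 \right)} + 7\right) 5\right) = \left(1 + 2 \left(-7\right)^{2}\right) \left(133 + \left(\left(-2 + 1^{2} + 5 \cdot 1\right) + 7\right) 5\right) = \left(1 + 2 \cdot 49\right) \left(133 + \left(\left(-2 + 1 + 5\right) + 7\right) 5\right) = \left(1 + 98\right) \left(133 + \left(4 + 7\right) 5\right) = 99 \left(133 + 11 \cdot 5\right) = 99 \left(133 + 55\right) = 99 \cdot 188 = 18612$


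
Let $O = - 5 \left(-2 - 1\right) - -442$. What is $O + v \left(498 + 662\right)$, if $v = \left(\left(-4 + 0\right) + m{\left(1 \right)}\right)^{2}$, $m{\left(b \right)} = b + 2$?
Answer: $1617$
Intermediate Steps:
$m{\left(b \right)} = 2 + b$
$v = 1$ ($v = \left(\left(-4 + 0\right) + \left(2 + 1\right)\right)^{2} = \left(-4 + 3\right)^{2} = \left(-1\right)^{2} = 1$)
$O = 457$ ($O = \left(-5\right) \left(-3\right) + 442 = 15 + 442 = 457$)
$O + v \left(498 + 662\right) = 457 + 1 \left(498 + 662\right) = 457 + 1 \cdot 1160 = 457 + 1160 = 1617$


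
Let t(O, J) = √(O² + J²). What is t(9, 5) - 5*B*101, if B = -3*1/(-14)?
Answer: -1515/14 + √106 ≈ -97.919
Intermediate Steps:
t(O, J) = √(J² + O²)
B = 3/14 (B = -3*(-1/14) = 3/14 ≈ 0.21429)
t(9, 5) - 5*B*101 = √(5² + 9²) - 5*3/14*101 = √(25 + 81) - 15/14*101 = √106 - 1515/14 = -1515/14 + √106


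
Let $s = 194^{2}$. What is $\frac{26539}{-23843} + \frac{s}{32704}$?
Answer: $\frac{7355923}{194940368} \approx 0.037734$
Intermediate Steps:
$s = 37636$
$\frac{26539}{-23843} + \frac{s}{32704} = \frac{26539}{-23843} + \frac{37636}{32704} = 26539 \left(- \frac{1}{23843}\right) + 37636 \cdot \frac{1}{32704} = - \frac{26539}{23843} + \frac{9409}{8176} = \frac{7355923}{194940368}$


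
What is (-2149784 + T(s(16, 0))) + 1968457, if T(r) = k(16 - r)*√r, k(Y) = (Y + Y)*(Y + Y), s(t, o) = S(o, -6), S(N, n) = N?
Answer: -181327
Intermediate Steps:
s(t, o) = o
k(Y) = 4*Y² (k(Y) = (2*Y)*(2*Y) = 4*Y²)
T(r) = 4*√r*(16 - r)² (T(r) = (4*(16 - r)²)*√r = 4*√r*(16 - r)²)
(-2149784 + T(s(16, 0))) + 1968457 = (-2149784 + 4*√0*(-16 + 0)²) + 1968457 = (-2149784 + 4*0*(-16)²) + 1968457 = (-2149784 + 4*0*256) + 1968457 = (-2149784 + 0) + 1968457 = -2149784 + 1968457 = -181327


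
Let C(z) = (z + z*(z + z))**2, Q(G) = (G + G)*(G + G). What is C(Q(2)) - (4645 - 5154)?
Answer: 279293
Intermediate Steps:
Q(G) = 4*G**2 (Q(G) = (2*G)*(2*G) = 4*G**2)
C(z) = (z + 2*z**2)**2 (C(z) = (z + z*(2*z))**2 = (z + 2*z**2)**2)
C(Q(2)) - (4645 - 5154) = (4*2**2)**2*(1 + 2*(4*2**2))**2 - (4645 - 5154) = (4*4)**2*(1 + 2*(4*4))**2 - 1*(-509) = 16**2*(1 + 2*16)**2 + 509 = 256*(1 + 32)**2 + 509 = 256*33**2 + 509 = 256*1089 + 509 = 278784 + 509 = 279293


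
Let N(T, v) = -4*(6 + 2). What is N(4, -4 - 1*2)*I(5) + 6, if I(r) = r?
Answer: -154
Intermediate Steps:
N(T, v) = -32 (N(T, v) = -4*8 = -32)
N(4, -4 - 1*2)*I(5) + 6 = -32*5 + 6 = -160 + 6 = -154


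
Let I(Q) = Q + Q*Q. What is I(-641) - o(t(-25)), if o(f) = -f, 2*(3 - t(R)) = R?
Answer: 820511/2 ≈ 4.1026e+5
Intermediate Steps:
t(R) = 3 - R/2
I(Q) = Q + Q²
I(-641) - o(t(-25)) = -641*(1 - 641) - (-1)*(3 - ½*(-25)) = -641*(-640) - (-1)*(3 + 25/2) = 410240 - (-1)*31/2 = 410240 - 1*(-31/2) = 410240 + 31/2 = 820511/2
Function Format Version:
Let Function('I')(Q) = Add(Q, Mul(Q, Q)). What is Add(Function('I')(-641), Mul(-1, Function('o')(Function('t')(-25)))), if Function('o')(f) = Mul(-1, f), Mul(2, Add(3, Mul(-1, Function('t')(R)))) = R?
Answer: Rational(820511, 2) ≈ 4.1026e+5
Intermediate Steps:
Function('t')(R) = Add(3, Mul(Rational(-1, 2), R))
Function('I')(Q) = Add(Q, Pow(Q, 2))
Add(Function('I')(-641), Mul(-1, Function('o')(Function('t')(-25)))) = Add(Mul(-641, Add(1, -641)), Mul(-1, Mul(-1, Add(3, Mul(Rational(-1, 2), -25))))) = Add(Mul(-641, -640), Mul(-1, Mul(-1, Add(3, Rational(25, 2))))) = Add(410240, Mul(-1, Mul(-1, Rational(31, 2)))) = Add(410240, Mul(-1, Rational(-31, 2))) = Add(410240, Rational(31, 2)) = Rational(820511, 2)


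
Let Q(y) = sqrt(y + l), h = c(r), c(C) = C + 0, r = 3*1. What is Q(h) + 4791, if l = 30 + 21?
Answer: 4791 + 3*sqrt(6) ≈ 4798.4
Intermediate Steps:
r = 3
l = 51
c(C) = C
h = 3
Q(y) = sqrt(51 + y) (Q(y) = sqrt(y + 51) = sqrt(51 + y))
Q(h) + 4791 = sqrt(51 + 3) + 4791 = sqrt(54) + 4791 = 3*sqrt(6) + 4791 = 4791 + 3*sqrt(6)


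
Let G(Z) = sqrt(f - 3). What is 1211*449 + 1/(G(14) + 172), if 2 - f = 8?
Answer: 16090868399/29593 - 3*I/29593 ≈ 5.4374e+5 - 0.00010138*I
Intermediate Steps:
f = -6 (f = 2 - 1*8 = 2 - 8 = -6)
G(Z) = 3*I (G(Z) = sqrt(-6 - 3) = sqrt(-9) = 3*I)
1211*449 + 1/(G(14) + 172) = 1211*449 + 1/(3*I + 172) = 543739 + 1/(172 + 3*I) = 543739 + (172 - 3*I)/29593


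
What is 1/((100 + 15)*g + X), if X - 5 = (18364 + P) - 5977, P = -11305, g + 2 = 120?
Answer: 1/14657 ≈ 6.8227e-5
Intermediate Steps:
g = 118 (g = -2 + 120 = 118)
X = 1087 (X = 5 + ((18364 - 11305) - 5977) = 5 + (7059 - 5977) = 5 + 1082 = 1087)
1/((100 + 15)*g + X) = 1/((100 + 15)*118 + 1087) = 1/(115*118 + 1087) = 1/(13570 + 1087) = 1/14657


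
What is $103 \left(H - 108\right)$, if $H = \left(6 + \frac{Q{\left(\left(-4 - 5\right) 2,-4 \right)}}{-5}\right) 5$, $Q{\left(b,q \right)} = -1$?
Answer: $-7931$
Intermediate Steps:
$H = 31$ ($H = \left(6 - \frac{1}{-5}\right) 5 = \left(6 - - \frac{1}{5}\right) 5 = \left(6 + \frac{1}{5}\right) 5 = \frac{31}{5} \cdot 5 = 31$)
$103 \left(H - 108\right) = 103 \left(31 - 108\right) = 103 \left(-77\right) = -7931$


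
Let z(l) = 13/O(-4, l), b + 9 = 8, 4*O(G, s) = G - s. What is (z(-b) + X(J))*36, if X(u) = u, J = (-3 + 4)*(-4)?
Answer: -2592/5 ≈ -518.40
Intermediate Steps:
J = -4 (J = 1*(-4) = -4)
O(G, s) = -s/4 + G/4 (O(G, s) = (G - s)/4 = -s/4 + G/4)
b = -1 (b = -9 + 8 = -1)
z(l) = 13/(-1 - l/4) (z(l) = 13/(-l/4 + (¼)*(-4)) = 13/(-l/4 - 1) = 13/(-1 - l/4))
(z(-b) + X(J))*36 = (-52/(4 - 1*(-1)) - 4)*36 = (-52/(4 + 1) - 4)*36 = (-52/5 - 4)*36 = -72/5*36 = -2592/5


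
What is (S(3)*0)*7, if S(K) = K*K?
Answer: 0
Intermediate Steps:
S(K) = K²
(S(3)*0)*7 = (3²*0)*7 = (9*0)*7 = 0*7 = 0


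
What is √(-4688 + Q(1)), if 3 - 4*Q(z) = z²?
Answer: 25*I*√30/2 ≈ 68.465*I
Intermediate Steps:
Q(z) = ¾ - z²/4
√(-4688 + Q(1)) = √(-4688 + (¾ - ¼*1²)) = √(-4688 + (¾ - ¼*1)) = √(-4688 + (¾ - ¼)) = √(-4688 + ½) = √(-9375/2) = 25*I*√30/2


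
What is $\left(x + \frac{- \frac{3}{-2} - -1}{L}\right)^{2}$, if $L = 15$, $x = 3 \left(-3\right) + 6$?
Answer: $\frac{289}{36} \approx 8.0278$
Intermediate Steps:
$x = -3$ ($x = -9 + 6 = -3$)
$\left(x + \frac{- \frac{3}{-2} - -1}{L}\right)^{2} = \left(-3 + \frac{- \frac{3}{-2} - -1}{15}\right)^{2} = \left(-3 + \left(\left(-3\right) \left(- \frac{1}{2}\right) + 1\right) \frac{1}{15}\right)^{2} = \left(-3 + \left(\frac{3}{2} + 1\right) \frac{1}{15}\right)^{2} = \left(-3 + \frac{5}{2} \cdot \frac{1}{15}\right)^{2} = \left(-3 + \frac{1}{6}\right)^{2} = \left(- \frac{17}{6}\right)^{2} = \frac{289}{36}$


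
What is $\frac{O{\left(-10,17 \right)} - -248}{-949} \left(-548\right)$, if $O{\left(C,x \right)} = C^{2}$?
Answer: $\frac{190704}{949} \approx 200.95$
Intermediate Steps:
$\frac{O{\left(-10,17 \right)} - -248}{-949} \left(-548\right) = \frac{\left(-10\right)^{2} - -248}{-949} \left(-548\right) = \left(100 + 248\right) \left(- \frac{1}{949}\right) \left(-548\right) = 348 \left(- \frac{1}{949}\right) \left(-548\right) = \left(- \frac{348}{949}\right) \left(-548\right) = \frac{190704}{949}$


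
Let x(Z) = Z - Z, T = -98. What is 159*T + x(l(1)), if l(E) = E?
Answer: -15582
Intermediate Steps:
x(Z) = 0
159*T + x(l(1)) = 159*(-98) + 0 = -15582 + 0 = -15582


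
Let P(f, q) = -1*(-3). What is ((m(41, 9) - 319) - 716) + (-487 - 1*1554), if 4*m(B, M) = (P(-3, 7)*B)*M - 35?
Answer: -2808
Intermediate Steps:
P(f, q) = 3
m(B, M) = -35/4 + 3*B*M/4 (m(B, M) = ((3*B)*M - 35)/4 = (3*B*M - 35)/4 = (-35 + 3*B*M)/4 = -35/4 + 3*B*M/4)
((m(41, 9) - 319) - 716) + (-487 - 1*1554) = (((-35/4 + (3/4)*41*9) - 319) - 716) + (-487 - 1*1554) = (((-35/4 + 1107/4) - 319) - 716) + (-487 - 1554) = ((268 - 319) - 716) - 2041 = (-51 - 716) - 2041 = -767 - 2041 = -2808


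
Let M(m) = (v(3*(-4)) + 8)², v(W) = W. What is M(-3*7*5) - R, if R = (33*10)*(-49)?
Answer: 16186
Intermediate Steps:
M(m) = 16 (M(m) = (3*(-4) + 8)² = (-12 + 8)² = (-4)² = 16)
R = -16170 (R = 330*(-49) = -16170)
M(-3*7*5) - R = 16 - 1*(-16170) = 16 + 16170 = 16186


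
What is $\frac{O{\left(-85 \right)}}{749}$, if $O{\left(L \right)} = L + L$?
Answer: $- \frac{170}{749} \approx -0.22697$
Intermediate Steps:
$O{\left(L \right)} = 2 L$
$\frac{O{\left(-85 \right)}}{749} = \frac{2 \left(-85\right)}{749} = \left(-170\right) \frac{1}{749} = - \frac{170}{749}$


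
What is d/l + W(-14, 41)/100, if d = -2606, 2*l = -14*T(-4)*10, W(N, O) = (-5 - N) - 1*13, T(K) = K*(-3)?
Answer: 6431/2100 ≈ 3.0624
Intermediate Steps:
T(K) = -3*K
W(N, O) = -18 - N (W(N, O) = (-5 - N) - 13 = -18 - N)
l = -840 (l = (-(-42)*(-4)*10)/2 = (-14*12*10)/2 = (-168*10)/2 = (½)*(-1680) = -840)
d/l + W(-14, 41)/100 = -2606/(-840) + (-18 - 1*(-14))/100 = -2606*(-1/840) + (-18 + 14)*(1/100) = 1303/420 - 4*1/100 = 1303/420 - 1/25 = 6431/2100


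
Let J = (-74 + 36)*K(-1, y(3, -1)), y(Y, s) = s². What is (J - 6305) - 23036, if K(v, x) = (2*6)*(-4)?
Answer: -27517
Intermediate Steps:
K(v, x) = -48 (K(v, x) = 12*(-4) = -48)
J = 1824 (J = (-74 + 36)*(-48) = -38*(-48) = 1824)
(J - 6305) - 23036 = (1824 - 6305) - 23036 = -4481 - 23036 = -27517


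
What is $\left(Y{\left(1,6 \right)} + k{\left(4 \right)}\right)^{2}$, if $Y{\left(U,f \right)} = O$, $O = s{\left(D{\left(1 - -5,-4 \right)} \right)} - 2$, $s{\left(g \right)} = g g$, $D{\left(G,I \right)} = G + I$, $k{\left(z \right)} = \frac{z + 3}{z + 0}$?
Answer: $\frac{225}{16} \approx 14.063$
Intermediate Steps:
$k{\left(z \right)} = \frac{3 + z}{z}$
$s{\left(g \right)} = g^{2}$
$O = 2$ ($O = \left(\left(1 - -5\right) - 4\right)^{2} - 2 = \left(\left(1 + 5\right) - 4\right)^{2} - 2 = \left(6 - 4\right)^{2} - 2 = 2^{2} - 2 = 4 - 2 = 2$)
$Y{\left(U,f \right)} = 2$
$\left(Y{\left(1,6 \right)} + k{\left(4 \right)}\right)^{2} = \left(2 + \frac{3 + 4}{4}\right)^{2} = \left(2 + \frac{1}{4} \cdot 7\right)^{2} = \left(2 + \frac{7}{4}\right)^{2} = \left(\frac{15}{4}\right)^{2} = \frac{225}{16}$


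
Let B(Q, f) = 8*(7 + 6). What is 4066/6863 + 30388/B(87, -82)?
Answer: 52243927/178438 ≈ 292.78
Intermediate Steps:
B(Q, f) = 104 (B(Q, f) = 8*13 = 104)
4066/6863 + 30388/B(87, -82) = 4066/6863 + 30388/104 = 4066*(1/6863) + 30388*(1/104) = 4066/6863 + 7597/26 = 52243927/178438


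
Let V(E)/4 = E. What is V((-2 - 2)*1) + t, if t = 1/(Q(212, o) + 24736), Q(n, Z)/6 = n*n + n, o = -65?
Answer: -4730751/295672 ≈ -16.000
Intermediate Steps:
Q(n, Z) = 6*n + 6*n**2 (Q(n, Z) = 6*(n*n + n) = 6*(n**2 + n) = 6*(n + n**2) = 6*n + 6*n**2)
V(E) = 4*E
t = 1/295672 (t = 1/(6*212*(1 + 212) + 24736) = 1/(6*212*213 + 24736) = 1/(270936 + 24736) = 1/295672 ≈ 3.3821e-6)
V((-2 - 2)*1) + t = 4*((-2 - 2)*1) + 1/295672 = 4*(-4*1) + 1/295672 = 4*(-4) + 1/295672 = -16 + 1/295672 = -4730751/295672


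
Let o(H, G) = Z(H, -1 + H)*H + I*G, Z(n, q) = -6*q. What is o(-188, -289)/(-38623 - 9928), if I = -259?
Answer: 138341/48551 ≈ 2.8494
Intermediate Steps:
o(H, G) = -259*G + H*(6 - 6*H) (o(H, G) = (-6*(-1 + H))*H - 259*G = (6 - 6*H)*H - 259*G = H*(6 - 6*H) - 259*G = -259*G + H*(6 - 6*H))
o(-188, -289)/(-38623 - 9928) = (-259*(-289) - 6*(-188)*(-1 - 188))/(-38623 - 9928) = (74851 - 6*(-188)*(-189))/(-48551) = (74851 - 213192)*(-1/48551) = -138341*(-1/48551) = 138341/48551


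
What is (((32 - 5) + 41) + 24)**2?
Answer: 8464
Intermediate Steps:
(((32 - 5) + 41) + 24)**2 = ((27 + 41) + 24)**2 = (68 + 24)**2 = 92**2 = 8464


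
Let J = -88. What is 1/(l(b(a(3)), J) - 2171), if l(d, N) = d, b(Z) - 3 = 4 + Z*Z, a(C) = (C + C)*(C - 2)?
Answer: -1/2128 ≈ -0.00046992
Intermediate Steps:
a(C) = 2*C*(-2 + C) (a(C) = (2*C)*(-2 + C) = 2*C*(-2 + C))
b(Z) = 7 + Z² (b(Z) = 3 + (4 + Z*Z) = 3 + (4 + Z²) = 7 + Z²)
1/(l(b(a(3)), J) - 2171) = 1/((7 + (2*3*(-2 + 3))²) - 2171) = 1/((7 + (2*3*1)²) - 2171) = 1/((7 + 6²) - 2171) = 1/((7 + 36) - 2171) = 1/(43 - 2171) = 1/(-2128) = -1/2128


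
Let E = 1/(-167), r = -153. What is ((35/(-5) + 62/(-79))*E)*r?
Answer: -94095/13193 ≈ -7.1322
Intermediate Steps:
E = -1/167 ≈ -0.0059880
((35/(-5) + 62/(-79))*E)*r = ((35/(-5) + 62/(-79))*(-1/167))*(-153) = ((35*(-⅕) + 62*(-1/79))*(-1/167))*(-153) = ((-7 - 62/79)*(-1/167))*(-153) = -615/79*(-1/167)*(-153) = (615/13193)*(-153) = -94095/13193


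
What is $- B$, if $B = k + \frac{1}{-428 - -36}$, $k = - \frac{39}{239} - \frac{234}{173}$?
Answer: $\frac{24609163}{16208024} \approx 1.5183$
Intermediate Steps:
$k = - \frac{62673}{41347}$ ($k = \left(-39\right) \frac{1}{239} - \frac{234}{173} = - \frac{39}{239} - \frac{234}{173} = - \frac{62673}{41347} \approx -1.5158$)
$B = - \frac{24609163}{16208024}$ ($B = - \frac{62673}{41347} + \frac{1}{-428 - -36} = - \frac{62673}{41347} + \frac{1}{-428 + 36} = - \frac{62673}{41347} + \frac{1}{-392} = - \frac{62673}{41347} - \frac{1}{392} = - \frac{24609163}{16208024} \approx -1.5183$)
$- B = \left(-1\right) \left(- \frac{24609163}{16208024}\right) = \frac{24609163}{16208024}$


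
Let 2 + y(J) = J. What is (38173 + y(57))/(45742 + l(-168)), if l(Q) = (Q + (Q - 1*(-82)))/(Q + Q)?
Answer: 6422304/7684783 ≈ 0.83572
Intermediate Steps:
l(Q) = (82 + 2*Q)/(2*Q) (l(Q) = (Q + (Q + 82))/((2*Q)) = (Q + (82 + Q))*(1/(2*Q)) = (82 + 2*Q)*(1/(2*Q)) = (82 + 2*Q)/(2*Q))
y(J) = -2 + J
(38173 + y(57))/(45742 + l(-168)) = (38173 + (-2 + 57))/(45742 + (41 - 168)/(-168)) = (38173 + 55)/(45742 - 1/168*(-127)) = 38228/(45742 + 127/168) = 38228/(7684783/168) = 38228*(168/7684783) = 6422304/7684783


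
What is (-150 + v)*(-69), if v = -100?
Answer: 17250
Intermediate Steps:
(-150 + v)*(-69) = (-150 - 100)*(-69) = -250*(-69) = 17250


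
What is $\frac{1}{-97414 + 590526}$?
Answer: $\frac{1}{493112} \approx 2.0279 \cdot 10^{-6}$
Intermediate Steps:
$\frac{1}{-97414 + 590526} = \frac{1}{493112}$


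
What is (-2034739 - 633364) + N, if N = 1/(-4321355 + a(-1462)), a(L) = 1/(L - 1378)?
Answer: -32744689483035543/12272648201 ≈ -2.6681e+6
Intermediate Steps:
a(L) = 1/(-1378 + L)
N = -2840/12272648201 (N = 1/(-4321355 + 1/(-1378 - 1462)) = 1/(-4321355 + 1/(-2840)) = 1/(-4321355 - 1/2840) = 1/(-12272648201/2840) = -2840/12272648201 ≈ -2.3141e-7)
(-2034739 - 633364) + N = (-2034739 - 633364) - 2840/12272648201 = -2668103 - 2840/12272648201 = -32744689483035543/12272648201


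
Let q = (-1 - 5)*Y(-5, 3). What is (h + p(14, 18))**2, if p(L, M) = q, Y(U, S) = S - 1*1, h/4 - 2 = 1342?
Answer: 28772496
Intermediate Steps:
h = 5376 (h = 8 + 4*1342 = 8 + 5368 = 5376)
Y(U, S) = -1 + S (Y(U, S) = S - 1 = -1 + S)
q = -12 (q = (-1 - 5)*(-1 + 3) = -6*2 = -12)
p(L, M) = -12
(h + p(14, 18))**2 = (5376 - 12)**2 = 5364**2 = 28772496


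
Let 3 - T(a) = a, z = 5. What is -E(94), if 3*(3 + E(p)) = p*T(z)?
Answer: 197/3 ≈ 65.667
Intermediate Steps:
T(a) = 3 - a
E(p) = -3 - 2*p/3 (E(p) = -3 + (p*(3 - 1*5))/3 = -3 + (p*(3 - 5))/3 = -3 + (p*(-2))/3 = -3 + (-2*p)/3 = -3 - 2*p/3)
-E(94) = -(-3 - ⅔*94) = -(-3 - 188/3) = -1*(-197/3) = 197/3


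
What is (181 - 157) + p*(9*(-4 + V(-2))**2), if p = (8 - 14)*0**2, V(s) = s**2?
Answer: 24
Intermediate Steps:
p = 0 (p = -6*0 = 0)
(181 - 157) + p*(9*(-4 + V(-2))**2) = (181 - 157) + 0*(9*(-4 + (-2)**2)**2) = 24 + 0*(9*(-4 + 4)**2) = 24 + 0*(9*0**2) = 24 + 0*(9*0) = 24 + 0*0 = 24 + 0 = 24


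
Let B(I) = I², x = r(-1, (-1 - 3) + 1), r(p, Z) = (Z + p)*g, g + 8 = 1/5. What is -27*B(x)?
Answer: -657072/25 ≈ -26283.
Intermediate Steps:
g = -39/5 (g = -8 + 1/5 = -8 + ⅕ = -39/5 ≈ -7.8000)
r(p, Z) = -39*Z/5 - 39*p/5 (r(p, Z) = (Z + p)*(-39/5) = -39*Z/5 - 39*p/5)
x = 156/5 (x = -39*((-1 - 3) + 1)/5 - 39/5*(-1) = -39*(-4 + 1)/5 + 39/5 = -39/5*(-3) + 39/5 = 117/5 + 39/5 = 156/5 ≈ 31.200)
-27*B(x) = -27*(156/5)² = -27*24336/25 = -657072/25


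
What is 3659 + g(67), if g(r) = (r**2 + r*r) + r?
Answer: 12704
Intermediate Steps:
g(r) = r + 2*r**2 (g(r) = (r**2 + r**2) + r = 2*r**2 + r = r + 2*r**2)
3659 + g(67) = 3659 + 67*(1 + 2*67) = 3659 + 67*(1 + 134) = 3659 + 67*135 = 3659 + 9045 = 12704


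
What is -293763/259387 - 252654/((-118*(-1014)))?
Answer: -16780748929/5172695554 ≈ -3.2441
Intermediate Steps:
-293763/259387 - 252654/((-118*(-1014))) = -293763*1/259387 - 252654/119652 = -293763/259387 - 252654*1/119652 = -293763/259387 - 42109/19942 = -16780748929/5172695554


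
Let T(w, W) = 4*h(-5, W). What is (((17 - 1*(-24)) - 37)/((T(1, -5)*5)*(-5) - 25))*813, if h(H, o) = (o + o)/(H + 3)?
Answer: -1084/175 ≈ -6.1943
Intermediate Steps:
h(H, o) = 2*o/(3 + H) (h(H, o) = (2*o)/(3 + H) = 2*o/(3 + H))
T(w, W) = -4*W (T(w, W) = 4*(2*W/(3 - 5)) = 4*(2*W/(-2)) = 4*(2*W*(-½)) = 4*(-W) = -4*W)
(((17 - 1*(-24)) - 37)/((T(1, -5)*5)*(-5) - 25))*813 = (((17 - 1*(-24)) - 37)/((-4*(-5)*5)*(-5) - 25))*813 = (((17 + 24) - 37)/((20*5)*(-5) - 25))*813 = ((41 - 37)/(100*(-5) - 25))*813 = (4/(-500 - 25))*813 = (4/(-525))*813 = (4*(-1/525))*813 = -4/525*813 = -1084/175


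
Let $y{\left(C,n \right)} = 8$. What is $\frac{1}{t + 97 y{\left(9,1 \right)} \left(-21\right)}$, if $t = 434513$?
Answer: $\frac{1}{418217} \approx 2.3911 \cdot 10^{-6}$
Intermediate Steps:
$\frac{1}{t + 97 y{\left(9,1 \right)} \left(-21\right)} = \frac{1}{434513 + 97 \cdot 8 \left(-21\right)} = \frac{1}{434513 + 776 \left(-21\right)} = \frac{1}{434513 - 16296} = \frac{1}{418217}$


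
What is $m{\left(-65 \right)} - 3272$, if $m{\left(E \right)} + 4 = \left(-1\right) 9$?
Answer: $-3285$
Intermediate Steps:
$m{\left(E \right)} = -13$ ($m{\left(E \right)} = -4 - 9 = -13$)
$m{\left(-65 \right)} - 3272 = -13 - 3272 = -3285$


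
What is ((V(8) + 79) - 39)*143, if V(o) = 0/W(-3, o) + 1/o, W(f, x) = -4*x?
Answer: 45903/8 ≈ 5737.9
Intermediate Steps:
V(o) = 1/o (V(o) = 0/((-4*o)) + 1/o = 0*(-1/(4*o)) + 1/o = 0 + 1/o = 1/o)
((V(8) + 79) - 39)*143 = ((1/8 + 79) - 39)*143 = ((⅛ + 79) - 39)*143 = (633/8 - 39)*143 = (321/8)*143 = 45903/8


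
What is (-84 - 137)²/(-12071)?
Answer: -48841/12071 ≈ -4.0461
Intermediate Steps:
(-84 - 137)²/(-12071) = (-221)²*(-1/12071) = 48841*(-1/12071) = -48841/12071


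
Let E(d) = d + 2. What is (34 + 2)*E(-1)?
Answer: 36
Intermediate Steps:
E(d) = 2 + d
(34 + 2)*E(-1) = (34 + 2)*(2 - 1) = 36*1 = 36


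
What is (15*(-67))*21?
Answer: -21105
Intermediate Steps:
(15*(-67))*21 = -1005*21 = -21105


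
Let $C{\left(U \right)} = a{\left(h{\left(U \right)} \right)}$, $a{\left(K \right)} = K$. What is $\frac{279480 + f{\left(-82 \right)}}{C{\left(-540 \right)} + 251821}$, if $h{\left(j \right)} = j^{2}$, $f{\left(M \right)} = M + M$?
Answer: $\frac{279316}{543421} \approx 0.514$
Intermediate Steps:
$f{\left(M \right)} = 2 M$
$C{\left(U \right)} = U^{2}$
$\frac{279480 + f{\left(-82 \right)}}{C{\left(-540 \right)} + 251821} = \frac{279480 + 2 \left(-82\right)}{\left(-540\right)^{2} + 251821} = \frac{279480 - 164}{291600 + 251821} = \frac{279316}{543421}$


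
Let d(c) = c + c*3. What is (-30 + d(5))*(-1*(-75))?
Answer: -750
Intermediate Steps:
d(c) = 4*c (d(c) = c + 3*c = 4*c)
(-30 + d(5))*(-1*(-75)) = (-30 + 4*5)*(-1*(-75)) = (-30 + 20)*75 = -10*75 = -750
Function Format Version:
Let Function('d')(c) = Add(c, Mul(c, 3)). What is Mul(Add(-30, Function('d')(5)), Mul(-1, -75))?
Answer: -750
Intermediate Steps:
Function('d')(c) = Mul(4, c) (Function('d')(c) = Add(c, Mul(3, c)) = Mul(4, c))
Mul(Add(-30, Function('d')(5)), Mul(-1, -75)) = Mul(Add(-30, Mul(4, 5)), Mul(-1, -75)) = Mul(Add(-30, 20), 75) = Mul(-10, 75) = -750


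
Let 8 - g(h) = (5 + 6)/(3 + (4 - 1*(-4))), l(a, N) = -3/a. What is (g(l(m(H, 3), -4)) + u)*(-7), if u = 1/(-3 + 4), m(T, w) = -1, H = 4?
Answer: -56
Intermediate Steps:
u = 1 (u = 1/1 = 1)
g(h) = 7 (g(h) = 8 - (5 + 6)/(3 + (4 - 1*(-4))) = 8 - 11/(3 + (4 + 4)) = 8 - 11/(3 + 8) = 8 - 11/11 = 8 - 1*1 = 8 - 1 = 7)
(g(l(m(H, 3), -4)) + u)*(-7) = (7 + 1)*(-7) = 8*(-7) = -56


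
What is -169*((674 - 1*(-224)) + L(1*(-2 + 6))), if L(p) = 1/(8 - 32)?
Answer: -3642119/24 ≈ -1.5176e+5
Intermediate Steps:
L(p) = -1/24 (L(p) = 1/(-24) = -1/24)
-169*((674 - 1*(-224)) + L(1*(-2 + 6))) = -169*((674 - 1*(-224)) - 1/24) = -169*((674 + 224) - 1/24) = -169*(898 - 1/24) = -169*21551/24 = -3642119/24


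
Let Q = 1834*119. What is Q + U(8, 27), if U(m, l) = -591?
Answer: 217655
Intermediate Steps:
Q = 218246
Q + U(8, 27) = 218246 - 591 = 217655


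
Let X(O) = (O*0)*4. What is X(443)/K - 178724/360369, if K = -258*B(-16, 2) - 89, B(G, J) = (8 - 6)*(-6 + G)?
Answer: -178724/360369 ≈ -0.49595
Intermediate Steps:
B(G, J) = -12 + 2*G (B(G, J) = 2*(-6 + G) = -12 + 2*G)
X(O) = 0 (X(O) = 0*4 = 0)
K = 11263 (K = -258*(-12 + 2*(-16)) - 89 = -258*(-12 - 32) - 89 = -258*(-44) - 89 = 11352 - 89 = 11263)
X(443)/K - 178724/360369 = 0/11263 - 178724/360369 = 0*(1/11263) - 178724*1/360369 = 0 - 178724/360369 = -178724/360369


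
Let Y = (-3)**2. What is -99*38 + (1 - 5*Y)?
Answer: -3806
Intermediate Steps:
Y = 9
-99*38 + (1 - 5*Y) = -99*38 + (1 - 5*9) = -3762 + (1 - 45) = -3762 - 44 = -3806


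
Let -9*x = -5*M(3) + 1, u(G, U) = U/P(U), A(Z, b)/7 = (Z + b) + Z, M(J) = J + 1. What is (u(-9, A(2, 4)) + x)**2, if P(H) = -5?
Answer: 167281/2025 ≈ 82.608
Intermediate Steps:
M(J) = 1 + J
A(Z, b) = 7*b + 14*Z (A(Z, b) = 7*((Z + b) + Z) = 7*(b + 2*Z) = 7*b + 14*Z)
u(G, U) = -U/5 (u(G, U) = U/(-5) = U*(-1/5) = -U/5)
x = 19/9 (x = -(-5*(1 + 3) + 1)/9 = -(-5*4 + 1)/9 = -(-20 + 1)/9 = -1/9*(-19) = 19/9 ≈ 2.1111)
(u(-9, A(2, 4)) + x)**2 = (-(7*4 + 14*2)/5 + 19/9)**2 = (-(28 + 28)/5 + 19/9)**2 = (-1/5*56 + 19/9)**2 = (-56/5 + 19/9)**2 = (-409/45)**2 = 167281/2025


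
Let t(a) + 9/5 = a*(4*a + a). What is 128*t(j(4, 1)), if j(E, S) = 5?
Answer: 78848/5 ≈ 15770.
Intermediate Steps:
t(a) = -9/5 + 5*a² (t(a) = -9/5 + a*(4*a + a) = -9/5 + a*(5*a) = -9/5 + 5*a²)
128*t(j(4, 1)) = 128*(-9/5 + 5*5²) = 128*(-9/5 + 5*25) = 128*(-9/5 + 125) = 128*(616/5) = 78848/5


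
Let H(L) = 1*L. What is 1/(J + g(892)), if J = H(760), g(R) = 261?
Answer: 1/1021 ≈ 0.00097943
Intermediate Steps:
H(L) = L
J = 760
1/(J + g(892)) = 1/(760 + 261) = 1/1021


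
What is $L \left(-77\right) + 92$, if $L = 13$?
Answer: $-909$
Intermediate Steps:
$L \left(-77\right) + 92 = 13 \left(-77\right) + 92 = -1001 + 92 = -909$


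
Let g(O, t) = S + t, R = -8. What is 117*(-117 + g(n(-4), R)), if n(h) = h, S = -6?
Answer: -15327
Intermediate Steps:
g(O, t) = -6 + t
117*(-117 + g(n(-4), R)) = 117*(-117 + (-6 - 8)) = 117*(-117 - 14) = 117*(-131) = -15327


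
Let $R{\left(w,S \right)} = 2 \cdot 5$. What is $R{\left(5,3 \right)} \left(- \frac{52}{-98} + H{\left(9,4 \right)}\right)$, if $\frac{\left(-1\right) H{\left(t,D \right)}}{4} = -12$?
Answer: $\frac{23780}{49} \approx 485.31$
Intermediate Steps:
$H{\left(t,D \right)} = 48$ ($H{\left(t,D \right)} = \left(-4\right) \left(-12\right) = 48$)
$R{\left(w,S \right)} = 10$
$R{\left(5,3 \right)} \left(- \frac{52}{-98} + H{\left(9,4 \right)}\right) = 10 \left(- \frac{52}{-98} + 48\right) = 10 \left(\left(-52\right) \left(- \frac{1}{98}\right) + 48\right) = 10 \left(\frac{26}{49} + 48\right) = 10 \cdot \frac{2378}{49} = \frac{23780}{49}$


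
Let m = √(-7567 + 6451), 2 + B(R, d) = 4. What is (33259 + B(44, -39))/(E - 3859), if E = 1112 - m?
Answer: -91367967/7547125 + 199566*I*√31/7547125 ≈ -12.106 + 0.14723*I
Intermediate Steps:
B(R, d) = 2 (B(R, d) = -2 + 4 = 2)
m = 6*I*√31 (m = √(-1116) = 6*I*√31 ≈ 33.407*I)
E = 1112 - 6*I*√31 ≈ 1112.0 - 33.407*I
(33259 + B(44, -39))/(E - 3859) = (33259 + 2)/((1112 - 6*I*√31) - 3859) = 33261/(-2747 - 6*I*√31)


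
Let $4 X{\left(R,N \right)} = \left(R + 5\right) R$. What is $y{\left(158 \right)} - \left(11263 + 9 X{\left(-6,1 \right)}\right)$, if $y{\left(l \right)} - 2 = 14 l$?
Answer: $- \frac{18125}{2} \approx -9062.5$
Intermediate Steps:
$X{\left(R,N \right)} = \frac{R \left(5 + R\right)}{4}$ ($X{\left(R,N \right)} = \frac{\left(R + 5\right) R}{4} = \frac{\left(5 + R\right) R}{4} = \frac{R \left(5 + R\right)}{4}$)
$y{\left(l \right)} = 2 + 14 l$
$y{\left(158 \right)} - \left(11263 + 9 X{\left(-6,1 \right)}\right) = \left(2 + 14 \cdot 158\right) + \left(\left(-14755 + 3459\right) + \left(- 9 \cdot \frac{1}{4} \left(-6\right) \left(5 - 6\right) + 33\right)\right) = \left(2 + 2212\right) - \left(11263 + 9 \cdot \frac{1}{4} \left(-6\right) \left(-1\right)\right) = 2214 + \left(-11296 + \left(\left(-9\right) \frac{3}{2} + 33\right)\right) = 2214 + \left(-11296 + \left(- \frac{27}{2} + 33\right)\right) = 2214 + \left(-11296 + \frac{39}{2}\right) = 2214 - \frac{22553}{2} = - \frac{18125}{2}$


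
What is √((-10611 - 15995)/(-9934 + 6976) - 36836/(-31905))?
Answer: √278996156814805/5243055 ≈ 3.1858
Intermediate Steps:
√((-10611 - 15995)/(-9934 + 6976) - 36836/(-31905)) = √(-26606/(-2958) - 36836*(-1/31905)) = √(-26606*(-1/2958) + 36836/31905) = √(13303/1479 + 36836/31905) = √(159637553/15729165) = √278996156814805/5243055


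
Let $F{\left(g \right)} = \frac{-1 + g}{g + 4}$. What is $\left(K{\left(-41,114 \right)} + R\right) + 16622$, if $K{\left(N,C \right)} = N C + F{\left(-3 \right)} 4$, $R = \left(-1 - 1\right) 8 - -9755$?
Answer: $21671$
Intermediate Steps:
$F{\left(g \right)} = \frac{-1 + g}{4 + g}$
$R = 9739$ ($R = \left(-2\right) 8 + 9755 = -16 + 9755 = 9739$)
$K{\left(N,C \right)} = -16 + C N$ ($K{\left(N,C \right)} = N C + \frac{-1 - 3}{4 - 3} \cdot 4 = C N + 1^{-1} \left(-4\right) 4 = C N + 1 \left(-4\right) 4 = C N - 16 = -16 + C N$)
$\left(K{\left(-41,114 \right)} + R\right) + 16622 = \left(\left(-16 + 114 \left(-41\right)\right) + 9739\right) + 16622 = \left(\left(-16 - 4674\right) + 9739\right) + 16622 = \left(-4690 + 9739\right) + 16622 = 5049 + 16622 = 21671$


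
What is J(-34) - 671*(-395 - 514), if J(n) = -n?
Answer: 609973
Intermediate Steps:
J(-34) - 671*(-395 - 514) = -1*(-34) - 671*(-395 - 514) = 34 - 671*(-909) = 34 + 609939 = 609973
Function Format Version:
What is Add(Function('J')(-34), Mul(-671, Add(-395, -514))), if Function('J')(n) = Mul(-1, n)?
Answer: 609973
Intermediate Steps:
Add(Function('J')(-34), Mul(-671, Add(-395, -514))) = Add(Mul(-1, -34), Mul(-671, Add(-395, -514))) = Add(34, Mul(-671, -909)) = Add(34, 609939) = 609973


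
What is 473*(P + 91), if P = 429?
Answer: 245960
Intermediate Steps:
473*(P + 91) = 473*(429 + 91) = 473*520 = 245960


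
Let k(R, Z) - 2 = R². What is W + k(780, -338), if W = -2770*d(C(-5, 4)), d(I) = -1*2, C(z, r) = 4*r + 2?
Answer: 613942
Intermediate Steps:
k(R, Z) = 2 + R²
C(z, r) = 2 + 4*r
d(I) = -2
W = 5540 (W = -2770*(-2) = 5540)
W + k(780, -338) = 5540 + (2 + 780²) = 5540 + (2 + 608400) = 5540 + 608402 = 613942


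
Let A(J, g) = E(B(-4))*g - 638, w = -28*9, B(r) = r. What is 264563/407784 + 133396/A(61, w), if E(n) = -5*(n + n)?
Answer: -1983121855/168101112 ≈ -11.797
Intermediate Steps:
E(n) = -10*n
w = -252 (w = -7*36 = -252)
A(J, g) = -638 + 40*g (A(J, g) = (-10*(-4))*g - 638 = 40*g - 638 = -638 + 40*g)
264563/407784 + 133396/A(61, w) = 264563/407784 + 133396/(-638 + 40*(-252)) = 264563*(1/407784) + 133396/(-638 - 10080) = 20351/31368 + 133396/(-10718) = 20351/31368 + 133396*(-1/10718) = 20351/31368 - 66698/5359 = -1983121855/168101112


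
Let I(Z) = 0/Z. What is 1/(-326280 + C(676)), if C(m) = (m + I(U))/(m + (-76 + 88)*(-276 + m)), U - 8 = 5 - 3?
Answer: -1369/446677151 ≈ -3.0649e-6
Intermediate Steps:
U = 10 (U = 8 + (5 - 3) = 8 + 2 = 10)
I(Z) = 0
C(m) = m/(-3312 + 13*m) (C(m) = (m + 0)/(m + (-76 + 88)*(-276 + m)) = m/(m + 12*(-276 + m)) = m/(m + (-3312 + 12*m)) = m/(-3312 + 13*m))
1/(-326280 + C(676)) = 1/(-326280 + 676/(-3312 + 13*676)) = 1/(-326280 + 676/(-3312 + 8788)) = 1/(-326280 + 676/5476) = 1/(-326280 + 676*(1/5476)) = 1/(-326280 + 169/1369) = 1/(-446677151/1369) = -1369/446677151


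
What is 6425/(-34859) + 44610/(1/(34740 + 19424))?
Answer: 84228269291935/34859 ≈ 2.4163e+9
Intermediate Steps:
6425/(-34859) + 44610/(1/(34740 + 19424)) = 6425*(-1/34859) + 44610/(1/54164) = -6425/34859 + 44610/(1/54164) = -6425/34859 + 44610*54164 = -6425/34859 + 2416256040 = 84228269291935/34859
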